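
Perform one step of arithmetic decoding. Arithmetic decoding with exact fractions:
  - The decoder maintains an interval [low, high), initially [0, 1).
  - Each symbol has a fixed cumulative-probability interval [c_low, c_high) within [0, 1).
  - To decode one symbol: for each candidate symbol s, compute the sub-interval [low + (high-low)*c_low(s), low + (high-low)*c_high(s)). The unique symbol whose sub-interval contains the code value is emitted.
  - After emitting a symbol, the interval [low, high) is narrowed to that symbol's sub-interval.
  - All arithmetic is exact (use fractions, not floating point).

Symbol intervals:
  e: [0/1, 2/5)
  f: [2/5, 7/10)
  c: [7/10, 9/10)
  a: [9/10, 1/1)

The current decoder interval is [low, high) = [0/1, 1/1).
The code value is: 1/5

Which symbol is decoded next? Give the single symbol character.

Interval width = high − low = 1/1 − 0/1 = 1/1
Scaled code = (code − low) / width = (1/5 − 0/1) / 1/1 = 1/5
  e: [0/1, 2/5) ← scaled code falls here ✓
  f: [2/5, 7/10) 
  c: [7/10, 9/10) 
  a: [9/10, 1/1) 

Answer: e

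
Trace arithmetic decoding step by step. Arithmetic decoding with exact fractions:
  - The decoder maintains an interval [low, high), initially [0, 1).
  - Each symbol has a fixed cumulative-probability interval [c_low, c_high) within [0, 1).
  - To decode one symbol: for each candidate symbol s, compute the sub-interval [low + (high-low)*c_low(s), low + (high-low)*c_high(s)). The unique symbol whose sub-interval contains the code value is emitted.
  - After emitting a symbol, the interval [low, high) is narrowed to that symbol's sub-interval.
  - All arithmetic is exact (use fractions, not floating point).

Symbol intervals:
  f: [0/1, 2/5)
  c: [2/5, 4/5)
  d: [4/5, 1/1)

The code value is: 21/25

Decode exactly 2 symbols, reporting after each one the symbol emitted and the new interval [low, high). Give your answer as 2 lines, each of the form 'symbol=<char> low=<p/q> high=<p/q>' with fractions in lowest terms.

Answer: symbol=d low=4/5 high=1/1
symbol=f low=4/5 high=22/25

Derivation:
Step 1: interval [0/1, 1/1), width = 1/1 - 0/1 = 1/1
  'f': [0/1 + 1/1*0/1, 0/1 + 1/1*2/5) = [0/1, 2/5)
  'c': [0/1 + 1/1*2/5, 0/1 + 1/1*4/5) = [2/5, 4/5)
  'd': [0/1 + 1/1*4/5, 0/1 + 1/1*1/1) = [4/5, 1/1) <- contains code 21/25
  emit 'd', narrow to [4/5, 1/1)
Step 2: interval [4/5, 1/1), width = 1/1 - 4/5 = 1/5
  'f': [4/5 + 1/5*0/1, 4/5 + 1/5*2/5) = [4/5, 22/25) <- contains code 21/25
  'c': [4/5 + 1/5*2/5, 4/5 + 1/5*4/5) = [22/25, 24/25)
  'd': [4/5 + 1/5*4/5, 4/5 + 1/5*1/1) = [24/25, 1/1)
  emit 'f', narrow to [4/5, 22/25)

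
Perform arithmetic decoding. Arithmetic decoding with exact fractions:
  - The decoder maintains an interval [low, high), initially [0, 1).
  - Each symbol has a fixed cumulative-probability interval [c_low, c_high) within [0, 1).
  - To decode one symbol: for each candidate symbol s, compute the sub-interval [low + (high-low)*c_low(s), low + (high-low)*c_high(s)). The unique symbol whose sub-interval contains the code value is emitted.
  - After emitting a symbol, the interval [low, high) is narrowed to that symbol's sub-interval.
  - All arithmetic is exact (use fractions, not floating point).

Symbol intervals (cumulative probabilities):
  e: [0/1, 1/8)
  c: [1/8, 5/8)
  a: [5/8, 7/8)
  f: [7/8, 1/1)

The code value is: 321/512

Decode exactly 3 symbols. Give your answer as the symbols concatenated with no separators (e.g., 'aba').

Step 1: interval [0/1, 1/1), width = 1/1 - 0/1 = 1/1
  'e': [0/1 + 1/1*0/1, 0/1 + 1/1*1/8) = [0/1, 1/8)
  'c': [0/1 + 1/1*1/8, 0/1 + 1/1*5/8) = [1/8, 5/8)
  'a': [0/1 + 1/1*5/8, 0/1 + 1/1*7/8) = [5/8, 7/8) <- contains code 321/512
  'f': [0/1 + 1/1*7/8, 0/1 + 1/1*1/1) = [7/8, 1/1)
  emit 'a', narrow to [5/8, 7/8)
Step 2: interval [5/8, 7/8), width = 7/8 - 5/8 = 1/4
  'e': [5/8 + 1/4*0/1, 5/8 + 1/4*1/8) = [5/8, 21/32) <- contains code 321/512
  'c': [5/8 + 1/4*1/8, 5/8 + 1/4*5/8) = [21/32, 25/32)
  'a': [5/8 + 1/4*5/8, 5/8 + 1/4*7/8) = [25/32, 27/32)
  'f': [5/8 + 1/4*7/8, 5/8 + 1/4*1/1) = [27/32, 7/8)
  emit 'e', narrow to [5/8, 21/32)
Step 3: interval [5/8, 21/32), width = 21/32 - 5/8 = 1/32
  'e': [5/8 + 1/32*0/1, 5/8 + 1/32*1/8) = [5/8, 161/256) <- contains code 321/512
  'c': [5/8 + 1/32*1/8, 5/8 + 1/32*5/8) = [161/256, 165/256)
  'a': [5/8 + 1/32*5/8, 5/8 + 1/32*7/8) = [165/256, 167/256)
  'f': [5/8 + 1/32*7/8, 5/8 + 1/32*1/1) = [167/256, 21/32)
  emit 'e', narrow to [5/8, 161/256)

Answer: aee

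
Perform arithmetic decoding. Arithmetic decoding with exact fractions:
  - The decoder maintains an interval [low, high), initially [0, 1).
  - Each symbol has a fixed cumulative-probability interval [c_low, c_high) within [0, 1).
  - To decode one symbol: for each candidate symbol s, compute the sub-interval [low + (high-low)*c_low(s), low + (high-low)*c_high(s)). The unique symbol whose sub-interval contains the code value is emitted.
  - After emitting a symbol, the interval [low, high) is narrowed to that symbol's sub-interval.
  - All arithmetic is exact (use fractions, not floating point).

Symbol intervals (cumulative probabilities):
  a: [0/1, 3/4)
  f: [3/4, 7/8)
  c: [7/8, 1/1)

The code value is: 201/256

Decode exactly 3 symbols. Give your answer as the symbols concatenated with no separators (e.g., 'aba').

Step 1: interval [0/1, 1/1), width = 1/1 - 0/1 = 1/1
  'a': [0/1 + 1/1*0/1, 0/1 + 1/1*3/4) = [0/1, 3/4)
  'f': [0/1 + 1/1*3/4, 0/1 + 1/1*7/8) = [3/4, 7/8) <- contains code 201/256
  'c': [0/1 + 1/1*7/8, 0/1 + 1/1*1/1) = [7/8, 1/1)
  emit 'f', narrow to [3/4, 7/8)
Step 2: interval [3/4, 7/8), width = 7/8 - 3/4 = 1/8
  'a': [3/4 + 1/8*0/1, 3/4 + 1/8*3/4) = [3/4, 27/32) <- contains code 201/256
  'f': [3/4 + 1/8*3/4, 3/4 + 1/8*7/8) = [27/32, 55/64)
  'c': [3/4 + 1/8*7/8, 3/4 + 1/8*1/1) = [55/64, 7/8)
  emit 'a', narrow to [3/4, 27/32)
Step 3: interval [3/4, 27/32), width = 27/32 - 3/4 = 3/32
  'a': [3/4 + 3/32*0/1, 3/4 + 3/32*3/4) = [3/4, 105/128) <- contains code 201/256
  'f': [3/4 + 3/32*3/4, 3/4 + 3/32*7/8) = [105/128, 213/256)
  'c': [3/4 + 3/32*7/8, 3/4 + 3/32*1/1) = [213/256, 27/32)
  emit 'a', narrow to [3/4, 105/128)

Answer: faa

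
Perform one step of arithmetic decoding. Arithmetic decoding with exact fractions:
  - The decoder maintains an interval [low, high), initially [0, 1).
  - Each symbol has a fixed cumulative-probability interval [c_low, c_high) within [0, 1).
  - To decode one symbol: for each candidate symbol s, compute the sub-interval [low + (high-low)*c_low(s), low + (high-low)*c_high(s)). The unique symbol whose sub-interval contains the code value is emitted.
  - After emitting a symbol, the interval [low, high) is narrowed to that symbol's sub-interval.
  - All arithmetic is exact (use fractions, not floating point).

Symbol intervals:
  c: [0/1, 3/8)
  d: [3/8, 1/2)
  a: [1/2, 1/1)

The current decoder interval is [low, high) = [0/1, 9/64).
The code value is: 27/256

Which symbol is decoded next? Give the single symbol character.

Interval width = high − low = 9/64 − 0/1 = 9/64
Scaled code = (code − low) / width = (27/256 − 0/1) / 9/64 = 3/4
  c: [0/1, 3/8) 
  d: [3/8, 1/2) 
  a: [1/2, 1/1) ← scaled code falls here ✓

Answer: a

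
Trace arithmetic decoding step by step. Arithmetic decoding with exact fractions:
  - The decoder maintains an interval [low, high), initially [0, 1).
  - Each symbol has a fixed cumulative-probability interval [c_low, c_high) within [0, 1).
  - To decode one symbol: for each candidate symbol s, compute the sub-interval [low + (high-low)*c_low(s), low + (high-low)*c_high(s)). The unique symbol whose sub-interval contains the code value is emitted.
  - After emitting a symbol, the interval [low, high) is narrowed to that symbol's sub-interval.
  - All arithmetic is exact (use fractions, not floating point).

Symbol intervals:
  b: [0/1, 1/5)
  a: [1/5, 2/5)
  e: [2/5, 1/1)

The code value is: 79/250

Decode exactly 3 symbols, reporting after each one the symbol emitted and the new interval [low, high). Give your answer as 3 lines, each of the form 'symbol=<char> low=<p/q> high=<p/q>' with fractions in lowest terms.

Step 1: interval [0/1, 1/1), width = 1/1 - 0/1 = 1/1
  'b': [0/1 + 1/1*0/1, 0/1 + 1/1*1/5) = [0/1, 1/5)
  'a': [0/1 + 1/1*1/5, 0/1 + 1/1*2/5) = [1/5, 2/5) <- contains code 79/250
  'e': [0/1 + 1/1*2/5, 0/1 + 1/1*1/1) = [2/5, 1/1)
  emit 'a', narrow to [1/5, 2/5)
Step 2: interval [1/5, 2/5), width = 2/5 - 1/5 = 1/5
  'b': [1/5 + 1/5*0/1, 1/5 + 1/5*1/5) = [1/5, 6/25)
  'a': [1/5 + 1/5*1/5, 1/5 + 1/5*2/5) = [6/25, 7/25)
  'e': [1/5 + 1/5*2/5, 1/5 + 1/5*1/1) = [7/25, 2/5) <- contains code 79/250
  emit 'e', narrow to [7/25, 2/5)
Step 3: interval [7/25, 2/5), width = 2/5 - 7/25 = 3/25
  'b': [7/25 + 3/25*0/1, 7/25 + 3/25*1/5) = [7/25, 38/125)
  'a': [7/25 + 3/25*1/5, 7/25 + 3/25*2/5) = [38/125, 41/125) <- contains code 79/250
  'e': [7/25 + 3/25*2/5, 7/25 + 3/25*1/1) = [41/125, 2/5)
  emit 'a', narrow to [38/125, 41/125)

Answer: symbol=a low=1/5 high=2/5
symbol=e low=7/25 high=2/5
symbol=a low=38/125 high=41/125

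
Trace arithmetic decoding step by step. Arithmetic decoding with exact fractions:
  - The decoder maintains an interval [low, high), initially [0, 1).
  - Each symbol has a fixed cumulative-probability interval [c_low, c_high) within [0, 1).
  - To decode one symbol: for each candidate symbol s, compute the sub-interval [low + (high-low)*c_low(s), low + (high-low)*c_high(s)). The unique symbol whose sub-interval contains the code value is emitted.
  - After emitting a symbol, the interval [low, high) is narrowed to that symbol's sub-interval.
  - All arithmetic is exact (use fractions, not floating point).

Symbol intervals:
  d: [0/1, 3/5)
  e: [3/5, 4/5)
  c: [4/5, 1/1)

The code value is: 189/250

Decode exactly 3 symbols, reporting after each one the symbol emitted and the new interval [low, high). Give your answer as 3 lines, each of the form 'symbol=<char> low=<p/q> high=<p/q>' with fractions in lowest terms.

Step 1: interval [0/1, 1/1), width = 1/1 - 0/1 = 1/1
  'd': [0/1 + 1/1*0/1, 0/1 + 1/1*3/5) = [0/1, 3/5)
  'e': [0/1 + 1/1*3/5, 0/1 + 1/1*4/5) = [3/5, 4/5) <- contains code 189/250
  'c': [0/1 + 1/1*4/5, 0/1 + 1/1*1/1) = [4/5, 1/1)
  emit 'e', narrow to [3/5, 4/5)
Step 2: interval [3/5, 4/5), width = 4/5 - 3/5 = 1/5
  'd': [3/5 + 1/5*0/1, 3/5 + 1/5*3/5) = [3/5, 18/25)
  'e': [3/5 + 1/5*3/5, 3/5 + 1/5*4/5) = [18/25, 19/25) <- contains code 189/250
  'c': [3/5 + 1/5*4/5, 3/5 + 1/5*1/1) = [19/25, 4/5)
  emit 'e', narrow to [18/25, 19/25)
Step 3: interval [18/25, 19/25), width = 19/25 - 18/25 = 1/25
  'd': [18/25 + 1/25*0/1, 18/25 + 1/25*3/5) = [18/25, 93/125)
  'e': [18/25 + 1/25*3/5, 18/25 + 1/25*4/5) = [93/125, 94/125)
  'c': [18/25 + 1/25*4/5, 18/25 + 1/25*1/1) = [94/125, 19/25) <- contains code 189/250
  emit 'c', narrow to [94/125, 19/25)

Answer: symbol=e low=3/5 high=4/5
symbol=e low=18/25 high=19/25
symbol=c low=94/125 high=19/25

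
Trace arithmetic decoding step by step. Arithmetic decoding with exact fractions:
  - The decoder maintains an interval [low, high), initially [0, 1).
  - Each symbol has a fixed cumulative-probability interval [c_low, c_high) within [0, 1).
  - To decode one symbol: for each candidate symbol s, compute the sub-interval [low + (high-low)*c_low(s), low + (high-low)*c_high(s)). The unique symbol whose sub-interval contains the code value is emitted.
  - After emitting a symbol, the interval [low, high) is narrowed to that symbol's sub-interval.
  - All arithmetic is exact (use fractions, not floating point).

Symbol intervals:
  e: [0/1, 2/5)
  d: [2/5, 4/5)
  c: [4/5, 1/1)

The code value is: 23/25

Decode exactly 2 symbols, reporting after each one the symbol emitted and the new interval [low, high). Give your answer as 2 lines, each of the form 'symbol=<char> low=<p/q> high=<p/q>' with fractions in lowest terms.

Answer: symbol=c low=4/5 high=1/1
symbol=d low=22/25 high=24/25

Derivation:
Step 1: interval [0/1, 1/1), width = 1/1 - 0/1 = 1/1
  'e': [0/1 + 1/1*0/1, 0/1 + 1/1*2/5) = [0/1, 2/5)
  'd': [0/1 + 1/1*2/5, 0/1 + 1/1*4/5) = [2/5, 4/5)
  'c': [0/1 + 1/1*4/5, 0/1 + 1/1*1/1) = [4/5, 1/1) <- contains code 23/25
  emit 'c', narrow to [4/5, 1/1)
Step 2: interval [4/5, 1/1), width = 1/1 - 4/5 = 1/5
  'e': [4/5 + 1/5*0/1, 4/5 + 1/5*2/5) = [4/5, 22/25)
  'd': [4/5 + 1/5*2/5, 4/5 + 1/5*4/5) = [22/25, 24/25) <- contains code 23/25
  'c': [4/5 + 1/5*4/5, 4/5 + 1/5*1/1) = [24/25, 1/1)
  emit 'd', narrow to [22/25, 24/25)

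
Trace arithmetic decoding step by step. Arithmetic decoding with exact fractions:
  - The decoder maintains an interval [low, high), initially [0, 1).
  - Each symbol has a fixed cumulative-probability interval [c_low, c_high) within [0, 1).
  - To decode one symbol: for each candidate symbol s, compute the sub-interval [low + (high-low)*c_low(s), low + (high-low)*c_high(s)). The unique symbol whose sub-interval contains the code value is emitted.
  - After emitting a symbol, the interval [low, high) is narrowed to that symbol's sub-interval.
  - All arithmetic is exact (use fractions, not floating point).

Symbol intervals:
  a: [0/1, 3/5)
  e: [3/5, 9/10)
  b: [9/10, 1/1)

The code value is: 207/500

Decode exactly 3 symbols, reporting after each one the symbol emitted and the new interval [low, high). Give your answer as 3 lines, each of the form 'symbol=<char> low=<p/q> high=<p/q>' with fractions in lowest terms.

Step 1: interval [0/1, 1/1), width = 1/1 - 0/1 = 1/1
  'a': [0/1 + 1/1*0/1, 0/1 + 1/1*3/5) = [0/1, 3/5) <- contains code 207/500
  'e': [0/1 + 1/1*3/5, 0/1 + 1/1*9/10) = [3/5, 9/10)
  'b': [0/1 + 1/1*9/10, 0/1 + 1/1*1/1) = [9/10, 1/1)
  emit 'a', narrow to [0/1, 3/5)
Step 2: interval [0/1, 3/5), width = 3/5 - 0/1 = 3/5
  'a': [0/1 + 3/5*0/1, 0/1 + 3/5*3/5) = [0/1, 9/25)
  'e': [0/1 + 3/5*3/5, 0/1 + 3/5*9/10) = [9/25, 27/50) <- contains code 207/500
  'b': [0/1 + 3/5*9/10, 0/1 + 3/5*1/1) = [27/50, 3/5)
  emit 'e', narrow to [9/25, 27/50)
Step 3: interval [9/25, 27/50), width = 27/50 - 9/25 = 9/50
  'a': [9/25 + 9/50*0/1, 9/25 + 9/50*3/5) = [9/25, 117/250) <- contains code 207/500
  'e': [9/25 + 9/50*3/5, 9/25 + 9/50*9/10) = [117/250, 261/500)
  'b': [9/25 + 9/50*9/10, 9/25 + 9/50*1/1) = [261/500, 27/50)
  emit 'a', narrow to [9/25, 117/250)

Answer: symbol=a low=0/1 high=3/5
symbol=e low=9/25 high=27/50
symbol=a low=9/25 high=117/250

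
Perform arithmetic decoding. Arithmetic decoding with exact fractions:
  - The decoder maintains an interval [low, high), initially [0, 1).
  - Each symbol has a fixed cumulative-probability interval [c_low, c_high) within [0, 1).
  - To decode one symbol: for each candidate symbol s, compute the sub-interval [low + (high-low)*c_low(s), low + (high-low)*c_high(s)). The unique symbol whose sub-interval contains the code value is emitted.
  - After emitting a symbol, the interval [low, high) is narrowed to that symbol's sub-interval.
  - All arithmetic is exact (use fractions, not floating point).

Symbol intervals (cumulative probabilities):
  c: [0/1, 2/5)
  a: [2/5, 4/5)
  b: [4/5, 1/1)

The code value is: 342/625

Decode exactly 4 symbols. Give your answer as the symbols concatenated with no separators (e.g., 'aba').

Answer: acba

Derivation:
Step 1: interval [0/1, 1/1), width = 1/1 - 0/1 = 1/1
  'c': [0/1 + 1/1*0/1, 0/1 + 1/1*2/5) = [0/1, 2/5)
  'a': [0/1 + 1/1*2/5, 0/1 + 1/1*4/5) = [2/5, 4/5) <- contains code 342/625
  'b': [0/1 + 1/1*4/5, 0/1 + 1/1*1/1) = [4/5, 1/1)
  emit 'a', narrow to [2/5, 4/5)
Step 2: interval [2/5, 4/5), width = 4/5 - 2/5 = 2/5
  'c': [2/5 + 2/5*0/1, 2/5 + 2/5*2/5) = [2/5, 14/25) <- contains code 342/625
  'a': [2/5 + 2/5*2/5, 2/5 + 2/5*4/5) = [14/25, 18/25)
  'b': [2/5 + 2/5*4/5, 2/5 + 2/5*1/1) = [18/25, 4/5)
  emit 'c', narrow to [2/5, 14/25)
Step 3: interval [2/5, 14/25), width = 14/25 - 2/5 = 4/25
  'c': [2/5 + 4/25*0/1, 2/5 + 4/25*2/5) = [2/5, 58/125)
  'a': [2/5 + 4/25*2/5, 2/5 + 4/25*4/5) = [58/125, 66/125)
  'b': [2/5 + 4/25*4/5, 2/5 + 4/25*1/1) = [66/125, 14/25) <- contains code 342/625
  emit 'b', narrow to [66/125, 14/25)
Step 4: interval [66/125, 14/25), width = 14/25 - 66/125 = 4/125
  'c': [66/125 + 4/125*0/1, 66/125 + 4/125*2/5) = [66/125, 338/625)
  'a': [66/125 + 4/125*2/5, 66/125 + 4/125*4/5) = [338/625, 346/625) <- contains code 342/625
  'b': [66/125 + 4/125*4/5, 66/125 + 4/125*1/1) = [346/625, 14/25)
  emit 'a', narrow to [338/625, 346/625)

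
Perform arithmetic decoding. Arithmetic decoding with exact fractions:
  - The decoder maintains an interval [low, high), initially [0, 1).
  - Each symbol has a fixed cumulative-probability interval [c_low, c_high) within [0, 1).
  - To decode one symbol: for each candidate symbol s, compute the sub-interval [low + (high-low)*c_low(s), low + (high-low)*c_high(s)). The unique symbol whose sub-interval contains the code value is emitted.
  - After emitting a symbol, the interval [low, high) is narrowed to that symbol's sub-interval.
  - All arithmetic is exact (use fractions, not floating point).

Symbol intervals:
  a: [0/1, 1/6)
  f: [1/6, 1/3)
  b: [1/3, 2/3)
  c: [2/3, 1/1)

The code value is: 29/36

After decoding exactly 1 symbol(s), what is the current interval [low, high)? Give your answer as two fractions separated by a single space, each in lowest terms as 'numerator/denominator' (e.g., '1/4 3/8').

Answer: 2/3 1/1

Derivation:
Step 1: interval [0/1, 1/1), width = 1/1 - 0/1 = 1/1
  'a': [0/1 + 1/1*0/1, 0/1 + 1/1*1/6) = [0/1, 1/6)
  'f': [0/1 + 1/1*1/6, 0/1 + 1/1*1/3) = [1/6, 1/3)
  'b': [0/1 + 1/1*1/3, 0/1 + 1/1*2/3) = [1/3, 2/3)
  'c': [0/1 + 1/1*2/3, 0/1 + 1/1*1/1) = [2/3, 1/1) <- contains code 29/36
  emit 'c', narrow to [2/3, 1/1)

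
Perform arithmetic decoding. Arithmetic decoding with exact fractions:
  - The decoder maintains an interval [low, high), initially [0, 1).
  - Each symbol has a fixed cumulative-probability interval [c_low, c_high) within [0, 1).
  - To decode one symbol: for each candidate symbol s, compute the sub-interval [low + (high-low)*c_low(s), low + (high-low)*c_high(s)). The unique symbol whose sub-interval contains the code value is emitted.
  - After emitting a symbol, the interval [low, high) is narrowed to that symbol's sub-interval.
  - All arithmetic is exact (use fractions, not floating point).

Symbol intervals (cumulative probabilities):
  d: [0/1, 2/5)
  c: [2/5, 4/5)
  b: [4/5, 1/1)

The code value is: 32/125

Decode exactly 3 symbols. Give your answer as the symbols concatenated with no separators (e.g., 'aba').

Step 1: interval [0/1, 1/1), width = 1/1 - 0/1 = 1/1
  'd': [0/1 + 1/1*0/1, 0/1 + 1/1*2/5) = [0/1, 2/5) <- contains code 32/125
  'c': [0/1 + 1/1*2/5, 0/1 + 1/1*4/5) = [2/5, 4/5)
  'b': [0/1 + 1/1*4/5, 0/1 + 1/1*1/1) = [4/5, 1/1)
  emit 'd', narrow to [0/1, 2/5)
Step 2: interval [0/1, 2/5), width = 2/5 - 0/1 = 2/5
  'd': [0/1 + 2/5*0/1, 0/1 + 2/5*2/5) = [0/1, 4/25)
  'c': [0/1 + 2/5*2/5, 0/1 + 2/5*4/5) = [4/25, 8/25) <- contains code 32/125
  'b': [0/1 + 2/5*4/5, 0/1 + 2/5*1/1) = [8/25, 2/5)
  emit 'c', narrow to [4/25, 8/25)
Step 3: interval [4/25, 8/25), width = 8/25 - 4/25 = 4/25
  'd': [4/25 + 4/25*0/1, 4/25 + 4/25*2/5) = [4/25, 28/125)
  'c': [4/25 + 4/25*2/5, 4/25 + 4/25*4/5) = [28/125, 36/125) <- contains code 32/125
  'b': [4/25 + 4/25*4/5, 4/25 + 4/25*1/1) = [36/125, 8/25)
  emit 'c', narrow to [28/125, 36/125)

Answer: dcc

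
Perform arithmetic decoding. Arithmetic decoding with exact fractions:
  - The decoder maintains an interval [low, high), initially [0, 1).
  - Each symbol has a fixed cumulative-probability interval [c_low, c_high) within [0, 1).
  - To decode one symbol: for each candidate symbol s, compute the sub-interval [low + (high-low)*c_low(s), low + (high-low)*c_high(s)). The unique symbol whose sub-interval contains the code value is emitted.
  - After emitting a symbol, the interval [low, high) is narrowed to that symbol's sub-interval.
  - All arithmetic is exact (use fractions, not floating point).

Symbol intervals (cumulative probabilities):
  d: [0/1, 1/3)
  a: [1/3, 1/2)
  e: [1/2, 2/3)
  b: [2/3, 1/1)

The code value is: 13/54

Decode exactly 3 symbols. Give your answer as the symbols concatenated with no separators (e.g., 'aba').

Answer: dbd

Derivation:
Step 1: interval [0/1, 1/1), width = 1/1 - 0/1 = 1/1
  'd': [0/1 + 1/1*0/1, 0/1 + 1/1*1/3) = [0/1, 1/3) <- contains code 13/54
  'a': [0/1 + 1/1*1/3, 0/1 + 1/1*1/2) = [1/3, 1/2)
  'e': [0/1 + 1/1*1/2, 0/1 + 1/1*2/3) = [1/2, 2/3)
  'b': [0/1 + 1/1*2/3, 0/1 + 1/1*1/1) = [2/3, 1/1)
  emit 'd', narrow to [0/1, 1/3)
Step 2: interval [0/1, 1/3), width = 1/3 - 0/1 = 1/3
  'd': [0/1 + 1/3*0/1, 0/1 + 1/3*1/3) = [0/1, 1/9)
  'a': [0/1 + 1/3*1/3, 0/1 + 1/3*1/2) = [1/9, 1/6)
  'e': [0/1 + 1/3*1/2, 0/1 + 1/3*2/3) = [1/6, 2/9)
  'b': [0/1 + 1/3*2/3, 0/1 + 1/3*1/1) = [2/9, 1/3) <- contains code 13/54
  emit 'b', narrow to [2/9, 1/3)
Step 3: interval [2/9, 1/3), width = 1/3 - 2/9 = 1/9
  'd': [2/9 + 1/9*0/1, 2/9 + 1/9*1/3) = [2/9, 7/27) <- contains code 13/54
  'a': [2/9 + 1/9*1/3, 2/9 + 1/9*1/2) = [7/27, 5/18)
  'e': [2/9 + 1/9*1/2, 2/9 + 1/9*2/3) = [5/18, 8/27)
  'b': [2/9 + 1/9*2/3, 2/9 + 1/9*1/1) = [8/27, 1/3)
  emit 'd', narrow to [2/9, 7/27)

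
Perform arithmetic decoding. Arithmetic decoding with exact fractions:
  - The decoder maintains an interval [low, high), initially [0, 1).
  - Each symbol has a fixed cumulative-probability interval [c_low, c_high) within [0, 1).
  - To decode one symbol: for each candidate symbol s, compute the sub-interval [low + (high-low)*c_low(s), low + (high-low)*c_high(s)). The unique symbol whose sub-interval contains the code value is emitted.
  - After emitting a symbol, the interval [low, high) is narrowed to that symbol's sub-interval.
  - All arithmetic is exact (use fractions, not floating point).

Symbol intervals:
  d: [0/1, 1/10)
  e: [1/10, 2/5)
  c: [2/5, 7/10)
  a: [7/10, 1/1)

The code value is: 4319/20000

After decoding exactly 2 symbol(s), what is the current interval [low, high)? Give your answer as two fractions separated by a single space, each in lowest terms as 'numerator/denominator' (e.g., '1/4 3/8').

Answer: 13/100 11/50

Derivation:
Step 1: interval [0/1, 1/1), width = 1/1 - 0/1 = 1/1
  'd': [0/1 + 1/1*0/1, 0/1 + 1/1*1/10) = [0/1, 1/10)
  'e': [0/1 + 1/1*1/10, 0/1 + 1/1*2/5) = [1/10, 2/5) <- contains code 4319/20000
  'c': [0/1 + 1/1*2/5, 0/1 + 1/1*7/10) = [2/5, 7/10)
  'a': [0/1 + 1/1*7/10, 0/1 + 1/1*1/1) = [7/10, 1/1)
  emit 'e', narrow to [1/10, 2/5)
Step 2: interval [1/10, 2/5), width = 2/5 - 1/10 = 3/10
  'd': [1/10 + 3/10*0/1, 1/10 + 3/10*1/10) = [1/10, 13/100)
  'e': [1/10 + 3/10*1/10, 1/10 + 3/10*2/5) = [13/100, 11/50) <- contains code 4319/20000
  'c': [1/10 + 3/10*2/5, 1/10 + 3/10*7/10) = [11/50, 31/100)
  'a': [1/10 + 3/10*7/10, 1/10 + 3/10*1/1) = [31/100, 2/5)
  emit 'e', narrow to [13/100, 11/50)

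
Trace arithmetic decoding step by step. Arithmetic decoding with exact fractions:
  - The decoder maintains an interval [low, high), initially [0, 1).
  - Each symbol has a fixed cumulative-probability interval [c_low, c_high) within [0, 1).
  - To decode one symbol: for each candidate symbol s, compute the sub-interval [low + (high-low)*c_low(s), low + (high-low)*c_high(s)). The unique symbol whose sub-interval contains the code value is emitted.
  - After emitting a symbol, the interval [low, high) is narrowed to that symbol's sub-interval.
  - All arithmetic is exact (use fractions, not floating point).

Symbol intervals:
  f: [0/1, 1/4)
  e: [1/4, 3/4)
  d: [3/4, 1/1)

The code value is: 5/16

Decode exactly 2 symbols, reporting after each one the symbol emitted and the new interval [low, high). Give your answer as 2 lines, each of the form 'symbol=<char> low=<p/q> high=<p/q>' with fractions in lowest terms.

Step 1: interval [0/1, 1/1), width = 1/1 - 0/1 = 1/1
  'f': [0/1 + 1/1*0/1, 0/1 + 1/1*1/4) = [0/1, 1/4)
  'e': [0/1 + 1/1*1/4, 0/1 + 1/1*3/4) = [1/4, 3/4) <- contains code 5/16
  'd': [0/1 + 1/1*3/4, 0/1 + 1/1*1/1) = [3/4, 1/1)
  emit 'e', narrow to [1/4, 3/4)
Step 2: interval [1/4, 3/4), width = 3/4 - 1/4 = 1/2
  'f': [1/4 + 1/2*0/1, 1/4 + 1/2*1/4) = [1/4, 3/8) <- contains code 5/16
  'e': [1/4 + 1/2*1/4, 1/4 + 1/2*3/4) = [3/8, 5/8)
  'd': [1/4 + 1/2*3/4, 1/4 + 1/2*1/1) = [5/8, 3/4)
  emit 'f', narrow to [1/4, 3/8)

Answer: symbol=e low=1/4 high=3/4
symbol=f low=1/4 high=3/8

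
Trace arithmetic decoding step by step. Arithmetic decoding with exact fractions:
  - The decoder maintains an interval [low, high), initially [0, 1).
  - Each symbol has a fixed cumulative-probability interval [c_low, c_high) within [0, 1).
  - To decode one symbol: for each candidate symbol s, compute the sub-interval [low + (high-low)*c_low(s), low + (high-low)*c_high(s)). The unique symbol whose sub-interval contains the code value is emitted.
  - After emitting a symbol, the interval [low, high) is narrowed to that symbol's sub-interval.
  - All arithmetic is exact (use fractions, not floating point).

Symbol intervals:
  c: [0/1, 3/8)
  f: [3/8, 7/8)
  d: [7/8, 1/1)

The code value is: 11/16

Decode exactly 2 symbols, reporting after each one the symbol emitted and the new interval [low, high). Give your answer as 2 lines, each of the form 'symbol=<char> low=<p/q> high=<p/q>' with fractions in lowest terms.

Answer: symbol=f low=3/8 high=7/8
symbol=f low=9/16 high=13/16

Derivation:
Step 1: interval [0/1, 1/1), width = 1/1 - 0/1 = 1/1
  'c': [0/1 + 1/1*0/1, 0/1 + 1/1*3/8) = [0/1, 3/8)
  'f': [0/1 + 1/1*3/8, 0/1 + 1/1*7/8) = [3/8, 7/8) <- contains code 11/16
  'd': [0/1 + 1/1*7/8, 0/1 + 1/1*1/1) = [7/8, 1/1)
  emit 'f', narrow to [3/8, 7/8)
Step 2: interval [3/8, 7/8), width = 7/8 - 3/8 = 1/2
  'c': [3/8 + 1/2*0/1, 3/8 + 1/2*3/8) = [3/8, 9/16)
  'f': [3/8 + 1/2*3/8, 3/8 + 1/2*7/8) = [9/16, 13/16) <- contains code 11/16
  'd': [3/8 + 1/2*7/8, 3/8 + 1/2*1/1) = [13/16, 7/8)
  emit 'f', narrow to [9/16, 13/16)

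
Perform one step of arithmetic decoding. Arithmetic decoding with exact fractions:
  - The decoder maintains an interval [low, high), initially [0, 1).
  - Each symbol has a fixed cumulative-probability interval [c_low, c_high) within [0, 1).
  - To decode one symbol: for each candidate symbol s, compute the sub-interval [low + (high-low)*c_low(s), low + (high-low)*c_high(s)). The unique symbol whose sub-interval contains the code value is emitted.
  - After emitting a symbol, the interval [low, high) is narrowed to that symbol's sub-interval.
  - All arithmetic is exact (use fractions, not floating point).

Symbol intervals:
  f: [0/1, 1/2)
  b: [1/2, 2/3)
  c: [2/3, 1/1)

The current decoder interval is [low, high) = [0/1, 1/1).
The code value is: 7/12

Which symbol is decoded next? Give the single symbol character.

Answer: b

Derivation:
Interval width = high − low = 1/1 − 0/1 = 1/1
Scaled code = (code − low) / width = (7/12 − 0/1) / 1/1 = 7/12
  f: [0/1, 1/2) 
  b: [1/2, 2/3) ← scaled code falls here ✓
  c: [2/3, 1/1) 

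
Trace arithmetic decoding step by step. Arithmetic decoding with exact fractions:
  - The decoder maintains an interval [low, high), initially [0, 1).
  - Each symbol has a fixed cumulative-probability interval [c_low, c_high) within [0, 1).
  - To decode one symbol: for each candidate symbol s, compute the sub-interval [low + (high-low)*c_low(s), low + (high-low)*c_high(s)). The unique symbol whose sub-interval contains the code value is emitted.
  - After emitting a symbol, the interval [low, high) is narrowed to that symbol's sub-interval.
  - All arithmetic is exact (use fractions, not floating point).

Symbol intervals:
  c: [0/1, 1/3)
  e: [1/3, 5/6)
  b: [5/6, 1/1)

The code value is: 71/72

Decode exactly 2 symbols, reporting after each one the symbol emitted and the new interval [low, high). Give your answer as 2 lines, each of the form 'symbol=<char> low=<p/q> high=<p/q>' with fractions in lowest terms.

Answer: symbol=b low=5/6 high=1/1
symbol=b low=35/36 high=1/1

Derivation:
Step 1: interval [0/1, 1/1), width = 1/1 - 0/1 = 1/1
  'c': [0/1 + 1/1*0/1, 0/1 + 1/1*1/3) = [0/1, 1/3)
  'e': [0/1 + 1/1*1/3, 0/1 + 1/1*5/6) = [1/3, 5/6)
  'b': [0/1 + 1/1*5/6, 0/1 + 1/1*1/1) = [5/6, 1/1) <- contains code 71/72
  emit 'b', narrow to [5/6, 1/1)
Step 2: interval [5/6, 1/1), width = 1/1 - 5/6 = 1/6
  'c': [5/6 + 1/6*0/1, 5/6 + 1/6*1/3) = [5/6, 8/9)
  'e': [5/6 + 1/6*1/3, 5/6 + 1/6*5/6) = [8/9, 35/36)
  'b': [5/6 + 1/6*5/6, 5/6 + 1/6*1/1) = [35/36, 1/1) <- contains code 71/72
  emit 'b', narrow to [35/36, 1/1)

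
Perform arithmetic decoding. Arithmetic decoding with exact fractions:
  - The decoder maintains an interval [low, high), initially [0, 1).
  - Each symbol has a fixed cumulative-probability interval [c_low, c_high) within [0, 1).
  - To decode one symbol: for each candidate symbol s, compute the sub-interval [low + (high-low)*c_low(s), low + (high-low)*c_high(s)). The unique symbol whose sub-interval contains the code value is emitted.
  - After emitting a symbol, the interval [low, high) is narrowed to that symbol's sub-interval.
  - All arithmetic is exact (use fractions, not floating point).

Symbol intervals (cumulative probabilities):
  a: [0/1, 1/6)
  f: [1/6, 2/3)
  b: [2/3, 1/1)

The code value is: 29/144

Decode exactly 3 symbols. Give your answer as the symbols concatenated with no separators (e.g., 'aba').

Answer: faf

Derivation:
Step 1: interval [0/1, 1/1), width = 1/1 - 0/1 = 1/1
  'a': [0/1 + 1/1*0/1, 0/1 + 1/1*1/6) = [0/1, 1/6)
  'f': [0/1 + 1/1*1/6, 0/1 + 1/1*2/3) = [1/6, 2/3) <- contains code 29/144
  'b': [0/1 + 1/1*2/3, 0/1 + 1/1*1/1) = [2/3, 1/1)
  emit 'f', narrow to [1/6, 2/3)
Step 2: interval [1/6, 2/3), width = 2/3 - 1/6 = 1/2
  'a': [1/6 + 1/2*0/1, 1/6 + 1/2*1/6) = [1/6, 1/4) <- contains code 29/144
  'f': [1/6 + 1/2*1/6, 1/6 + 1/2*2/3) = [1/4, 1/2)
  'b': [1/6 + 1/2*2/3, 1/6 + 1/2*1/1) = [1/2, 2/3)
  emit 'a', narrow to [1/6, 1/4)
Step 3: interval [1/6, 1/4), width = 1/4 - 1/6 = 1/12
  'a': [1/6 + 1/12*0/1, 1/6 + 1/12*1/6) = [1/6, 13/72)
  'f': [1/6 + 1/12*1/6, 1/6 + 1/12*2/3) = [13/72, 2/9) <- contains code 29/144
  'b': [1/6 + 1/12*2/3, 1/6 + 1/12*1/1) = [2/9, 1/4)
  emit 'f', narrow to [13/72, 2/9)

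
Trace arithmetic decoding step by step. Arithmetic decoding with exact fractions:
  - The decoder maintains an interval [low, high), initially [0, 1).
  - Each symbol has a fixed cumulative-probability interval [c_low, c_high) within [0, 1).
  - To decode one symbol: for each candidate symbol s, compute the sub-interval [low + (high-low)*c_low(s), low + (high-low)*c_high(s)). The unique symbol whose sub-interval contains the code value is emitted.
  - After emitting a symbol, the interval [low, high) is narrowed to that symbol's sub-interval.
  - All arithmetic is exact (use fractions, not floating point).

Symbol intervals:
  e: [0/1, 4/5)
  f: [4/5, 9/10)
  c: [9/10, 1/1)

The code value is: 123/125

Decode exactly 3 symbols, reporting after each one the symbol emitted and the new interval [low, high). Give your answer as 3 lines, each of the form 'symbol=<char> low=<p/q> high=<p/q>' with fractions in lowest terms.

Step 1: interval [0/1, 1/1), width = 1/1 - 0/1 = 1/1
  'e': [0/1 + 1/1*0/1, 0/1 + 1/1*4/5) = [0/1, 4/5)
  'f': [0/1 + 1/1*4/5, 0/1 + 1/1*9/10) = [4/5, 9/10)
  'c': [0/1 + 1/1*9/10, 0/1 + 1/1*1/1) = [9/10, 1/1) <- contains code 123/125
  emit 'c', narrow to [9/10, 1/1)
Step 2: interval [9/10, 1/1), width = 1/1 - 9/10 = 1/10
  'e': [9/10 + 1/10*0/1, 9/10 + 1/10*4/5) = [9/10, 49/50)
  'f': [9/10 + 1/10*4/5, 9/10 + 1/10*9/10) = [49/50, 99/100) <- contains code 123/125
  'c': [9/10 + 1/10*9/10, 9/10 + 1/10*1/1) = [99/100, 1/1)
  emit 'f', narrow to [49/50, 99/100)
Step 3: interval [49/50, 99/100), width = 99/100 - 49/50 = 1/100
  'e': [49/50 + 1/100*0/1, 49/50 + 1/100*4/5) = [49/50, 247/250) <- contains code 123/125
  'f': [49/50 + 1/100*4/5, 49/50 + 1/100*9/10) = [247/250, 989/1000)
  'c': [49/50 + 1/100*9/10, 49/50 + 1/100*1/1) = [989/1000, 99/100)
  emit 'e', narrow to [49/50, 247/250)

Answer: symbol=c low=9/10 high=1/1
symbol=f low=49/50 high=99/100
symbol=e low=49/50 high=247/250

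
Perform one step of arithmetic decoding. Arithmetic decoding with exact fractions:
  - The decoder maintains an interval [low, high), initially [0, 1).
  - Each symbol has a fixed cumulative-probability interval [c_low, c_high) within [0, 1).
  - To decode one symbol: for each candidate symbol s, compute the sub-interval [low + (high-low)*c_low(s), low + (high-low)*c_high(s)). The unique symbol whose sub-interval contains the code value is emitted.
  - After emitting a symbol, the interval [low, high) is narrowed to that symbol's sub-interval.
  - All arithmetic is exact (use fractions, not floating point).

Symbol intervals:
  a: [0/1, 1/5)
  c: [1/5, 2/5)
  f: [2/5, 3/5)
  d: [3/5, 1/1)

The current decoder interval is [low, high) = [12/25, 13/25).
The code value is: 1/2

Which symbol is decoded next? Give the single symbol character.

Interval width = high − low = 13/25 − 12/25 = 1/25
Scaled code = (code − low) / width = (1/2 − 12/25) / 1/25 = 1/2
  a: [0/1, 1/5) 
  c: [1/5, 2/5) 
  f: [2/5, 3/5) ← scaled code falls here ✓
  d: [3/5, 1/1) 

Answer: f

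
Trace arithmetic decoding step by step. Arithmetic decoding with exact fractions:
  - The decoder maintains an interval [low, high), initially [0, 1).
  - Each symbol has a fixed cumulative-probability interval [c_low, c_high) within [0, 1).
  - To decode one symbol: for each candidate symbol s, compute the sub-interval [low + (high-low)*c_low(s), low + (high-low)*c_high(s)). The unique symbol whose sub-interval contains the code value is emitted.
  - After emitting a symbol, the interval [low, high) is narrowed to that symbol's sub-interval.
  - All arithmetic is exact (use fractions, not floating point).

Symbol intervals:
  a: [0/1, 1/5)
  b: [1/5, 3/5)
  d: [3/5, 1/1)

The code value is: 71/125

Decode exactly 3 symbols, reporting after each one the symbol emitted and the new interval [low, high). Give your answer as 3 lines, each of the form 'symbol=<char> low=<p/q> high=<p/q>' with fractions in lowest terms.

Answer: symbol=b low=1/5 high=3/5
symbol=d low=11/25 high=3/5
symbol=d low=67/125 high=3/5

Derivation:
Step 1: interval [0/1, 1/1), width = 1/1 - 0/1 = 1/1
  'a': [0/1 + 1/1*0/1, 0/1 + 1/1*1/5) = [0/1, 1/5)
  'b': [0/1 + 1/1*1/5, 0/1 + 1/1*3/5) = [1/5, 3/5) <- contains code 71/125
  'd': [0/1 + 1/1*3/5, 0/1 + 1/1*1/1) = [3/5, 1/1)
  emit 'b', narrow to [1/5, 3/5)
Step 2: interval [1/5, 3/5), width = 3/5 - 1/5 = 2/5
  'a': [1/5 + 2/5*0/1, 1/5 + 2/5*1/5) = [1/5, 7/25)
  'b': [1/5 + 2/5*1/5, 1/5 + 2/5*3/5) = [7/25, 11/25)
  'd': [1/5 + 2/5*3/5, 1/5 + 2/5*1/1) = [11/25, 3/5) <- contains code 71/125
  emit 'd', narrow to [11/25, 3/5)
Step 3: interval [11/25, 3/5), width = 3/5 - 11/25 = 4/25
  'a': [11/25 + 4/25*0/1, 11/25 + 4/25*1/5) = [11/25, 59/125)
  'b': [11/25 + 4/25*1/5, 11/25 + 4/25*3/5) = [59/125, 67/125)
  'd': [11/25 + 4/25*3/5, 11/25 + 4/25*1/1) = [67/125, 3/5) <- contains code 71/125
  emit 'd', narrow to [67/125, 3/5)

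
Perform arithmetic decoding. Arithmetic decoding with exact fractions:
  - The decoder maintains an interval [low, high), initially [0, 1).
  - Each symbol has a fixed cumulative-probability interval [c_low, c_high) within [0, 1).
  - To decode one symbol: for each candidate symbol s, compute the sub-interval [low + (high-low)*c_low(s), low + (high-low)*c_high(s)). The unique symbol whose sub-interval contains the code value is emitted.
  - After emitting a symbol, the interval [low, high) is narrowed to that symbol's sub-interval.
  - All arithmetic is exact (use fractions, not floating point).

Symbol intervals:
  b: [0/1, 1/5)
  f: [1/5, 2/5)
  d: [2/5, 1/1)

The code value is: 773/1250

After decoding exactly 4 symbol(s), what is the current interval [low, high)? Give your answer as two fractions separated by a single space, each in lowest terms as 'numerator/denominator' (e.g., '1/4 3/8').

Step 1: interval [0/1, 1/1), width = 1/1 - 0/1 = 1/1
  'b': [0/1 + 1/1*0/1, 0/1 + 1/1*1/5) = [0/1, 1/5)
  'f': [0/1 + 1/1*1/5, 0/1 + 1/1*2/5) = [1/5, 2/5)
  'd': [0/1 + 1/1*2/5, 0/1 + 1/1*1/1) = [2/5, 1/1) <- contains code 773/1250
  emit 'd', narrow to [2/5, 1/1)
Step 2: interval [2/5, 1/1), width = 1/1 - 2/5 = 3/5
  'b': [2/5 + 3/5*0/1, 2/5 + 3/5*1/5) = [2/5, 13/25)
  'f': [2/5 + 3/5*1/5, 2/5 + 3/5*2/5) = [13/25, 16/25) <- contains code 773/1250
  'd': [2/5 + 3/5*2/5, 2/5 + 3/5*1/1) = [16/25, 1/1)
  emit 'f', narrow to [13/25, 16/25)
Step 3: interval [13/25, 16/25), width = 16/25 - 13/25 = 3/25
  'b': [13/25 + 3/25*0/1, 13/25 + 3/25*1/5) = [13/25, 68/125)
  'f': [13/25 + 3/25*1/5, 13/25 + 3/25*2/5) = [68/125, 71/125)
  'd': [13/25 + 3/25*2/5, 13/25 + 3/25*1/1) = [71/125, 16/25) <- contains code 773/1250
  emit 'd', narrow to [71/125, 16/25)
Step 4: interval [71/125, 16/25), width = 16/25 - 71/125 = 9/125
  'b': [71/125 + 9/125*0/1, 71/125 + 9/125*1/5) = [71/125, 364/625)
  'f': [71/125 + 9/125*1/5, 71/125 + 9/125*2/5) = [364/625, 373/625)
  'd': [71/125 + 9/125*2/5, 71/125 + 9/125*1/1) = [373/625, 16/25) <- contains code 773/1250
  emit 'd', narrow to [373/625, 16/25)

Answer: 373/625 16/25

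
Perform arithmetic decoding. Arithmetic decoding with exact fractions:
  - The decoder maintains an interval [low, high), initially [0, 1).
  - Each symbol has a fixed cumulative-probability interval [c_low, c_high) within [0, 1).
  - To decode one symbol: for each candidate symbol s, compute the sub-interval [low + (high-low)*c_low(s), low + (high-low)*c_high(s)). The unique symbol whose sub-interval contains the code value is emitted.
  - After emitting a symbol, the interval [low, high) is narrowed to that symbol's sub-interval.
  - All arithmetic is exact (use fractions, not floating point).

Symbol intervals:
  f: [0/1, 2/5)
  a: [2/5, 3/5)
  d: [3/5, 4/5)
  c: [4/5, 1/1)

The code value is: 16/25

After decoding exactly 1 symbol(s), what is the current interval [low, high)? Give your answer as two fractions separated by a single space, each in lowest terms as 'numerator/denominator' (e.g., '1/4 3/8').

Answer: 3/5 4/5

Derivation:
Step 1: interval [0/1, 1/1), width = 1/1 - 0/1 = 1/1
  'f': [0/1 + 1/1*0/1, 0/1 + 1/1*2/5) = [0/1, 2/5)
  'a': [0/1 + 1/1*2/5, 0/1 + 1/1*3/5) = [2/5, 3/5)
  'd': [0/1 + 1/1*3/5, 0/1 + 1/1*4/5) = [3/5, 4/5) <- contains code 16/25
  'c': [0/1 + 1/1*4/5, 0/1 + 1/1*1/1) = [4/5, 1/1)
  emit 'd', narrow to [3/5, 4/5)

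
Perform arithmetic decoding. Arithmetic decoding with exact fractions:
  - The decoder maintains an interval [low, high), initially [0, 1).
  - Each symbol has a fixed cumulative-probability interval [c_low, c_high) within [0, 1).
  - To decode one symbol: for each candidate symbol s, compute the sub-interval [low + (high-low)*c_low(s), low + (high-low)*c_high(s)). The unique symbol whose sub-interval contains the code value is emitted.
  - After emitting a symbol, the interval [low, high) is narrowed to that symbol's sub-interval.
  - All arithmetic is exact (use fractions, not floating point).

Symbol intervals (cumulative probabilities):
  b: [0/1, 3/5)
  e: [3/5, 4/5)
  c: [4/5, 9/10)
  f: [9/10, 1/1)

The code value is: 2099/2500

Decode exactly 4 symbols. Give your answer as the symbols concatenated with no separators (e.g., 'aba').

Answer: cbeb

Derivation:
Step 1: interval [0/1, 1/1), width = 1/1 - 0/1 = 1/1
  'b': [0/1 + 1/1*0/1, 0/1 + 1/1*3/5) = [0/1, 3/5)
  'e': [0/1 + 1/1*3/5, 0/1 + 1/1*4/5) = [3/5, 4/5)
  'c': [0/1 + 1/1*4/5, 0/1 + 1/1*9/10) = [4/5, 9/10) <- contains code 2099/2500
  'f': [0/1 + 1/1*9/10, 0/1 + 1/1*1/1) = [9/10, 1/1)
  emit 'c', narrow to [4/5, 9/10)
Step 2: interval [4/5, 9/10), width = 9/10 - 4/5 = 1/10
  'b': [4/5 + 1/10*0/1, 4/5 + 1/10*3/5) = [4/5, 43/50) <- contains code 2099/2500
  'e': [4/5 + 1/10*3/5, 4/5 + 1/10*4/5) = [43/50, 22/25)
  'c': [4/5 + 1/10*4/5, 4/5 + 1/10*9/10) = [22/25, 89/100)
  'f': [4/5 + 1/10*9/10, 4/5 + 1/10*1/1) = [89/100, 9/10)
  emit 'b', narrow to [4/5, 43/50)
Step 3: interval [4/5, 43/50), width = 43/50 - 4/5 = 3/50
  'b': [4/5 + 3/50*0/1, 4/5 + 3/50*3/5) = [4/5, 209/250)
  'e': [4/5 + 3/50*3/5, 4/5 + 3/50*4/5) = [209/250, 106/125) <- contains code 2099/2500
  'c': [4/5 + 3/50*4/5, 4/5 + 3/50*9/10) = [106/125, 427/500)
  'f': [4/5 + 3/50*9/10, 4/5 + 3/50*1/1) = [427/500, 43/50)
  emit 'e', narrow to [209/250, 106/125)
Step 4: interval [209/250, 106/125), width = 106/125 - 209/250 = 3/250
  'b': [209/250 + 3/250*0/1, 209/250 + 3/250*3/5) = [209/250, 527/625) <- contains code 2099/2500
  'e': [209/250 + 3/250*3/5, 209/250 + 3/250*4/5) = [527/625, 1057/1250)
  'c': [209/250 + 3/250*4/5, 209/250 + 3/250*9/10) = [1057/1250, 2117/2500)
  'f': [209/250 + 3/250*9/10, 209/250 + 3/250*1/1) = [2117/2500, 106/125)
  emit 'b', narrow to [209/250, 527/625)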